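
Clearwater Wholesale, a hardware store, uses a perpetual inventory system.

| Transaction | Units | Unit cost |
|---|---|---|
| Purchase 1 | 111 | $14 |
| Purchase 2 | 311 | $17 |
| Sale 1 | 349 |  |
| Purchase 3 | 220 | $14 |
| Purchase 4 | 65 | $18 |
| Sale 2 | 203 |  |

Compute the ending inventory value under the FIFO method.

Ending inventory = $2,430

Sale 1 (349) [FIFO — oldest first]: 111 @ $14 + 238 @ $17 = $5,600
Sale 2 (203) [FIFO — oldest first]: 73 @ $17 + 130 @ $14 = $3,061
Total COGS = $5,600 + $3,061 = $8,661
Ending inventory: 90 @ $14 + 65 @ $18 = $2,430
Check: goods available $11,091 = COGS $8,661 + ending $2,430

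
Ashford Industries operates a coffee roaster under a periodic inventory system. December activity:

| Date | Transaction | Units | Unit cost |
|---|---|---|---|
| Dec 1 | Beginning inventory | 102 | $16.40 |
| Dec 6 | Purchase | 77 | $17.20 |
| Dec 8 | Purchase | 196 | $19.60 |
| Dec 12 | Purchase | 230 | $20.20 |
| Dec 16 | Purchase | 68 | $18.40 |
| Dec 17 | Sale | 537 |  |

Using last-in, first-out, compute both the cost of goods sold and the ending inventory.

COGS = $10,478.40; ending inventory = $2,257.60

Dec 17, 537 sold [LIFO — newest first]: 68 @ $18.40 + 230 @ $20.20 + 196 @ $19.60 + 43 @ $17.20 = $10,478.40
Ending inventory: 102 @ $16.40 + 34 @ $17.20 = $2,257.60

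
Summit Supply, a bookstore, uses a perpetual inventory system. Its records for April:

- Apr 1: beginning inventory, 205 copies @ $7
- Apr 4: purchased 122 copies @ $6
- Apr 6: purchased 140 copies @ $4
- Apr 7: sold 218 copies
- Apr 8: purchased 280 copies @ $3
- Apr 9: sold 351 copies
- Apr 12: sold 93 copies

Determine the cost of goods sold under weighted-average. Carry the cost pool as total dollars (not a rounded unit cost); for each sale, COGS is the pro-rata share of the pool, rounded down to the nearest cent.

COGS = $3,198.39

After Apr 1: 205 on hand, pool $1,435.00 (≈ $7.0000 each)
After Apr 4: 327 on hand, pool $2,167.00 (≈ $6.6269 each)
After Apr 6: 467 on hand, pool $2,727.00 (≈ $5.8394 each)
Apr 7, sell 218: 218/467 × $2,727.00 → $1,272.98
After Apr 8: 529 on hand, pool $2,294.02 (≈ $4.3365 each)
Apr 9, sell 351: 351/529 × $2,294.02 → $1,522.11
Apr 12, sell 93: 93/178 × $771.91 → $403.30
Total COGS = $1,272.98 + $1,522.11 + $403.30 = $3,198.39
Ending inventory (cost pool remaining) = $368.61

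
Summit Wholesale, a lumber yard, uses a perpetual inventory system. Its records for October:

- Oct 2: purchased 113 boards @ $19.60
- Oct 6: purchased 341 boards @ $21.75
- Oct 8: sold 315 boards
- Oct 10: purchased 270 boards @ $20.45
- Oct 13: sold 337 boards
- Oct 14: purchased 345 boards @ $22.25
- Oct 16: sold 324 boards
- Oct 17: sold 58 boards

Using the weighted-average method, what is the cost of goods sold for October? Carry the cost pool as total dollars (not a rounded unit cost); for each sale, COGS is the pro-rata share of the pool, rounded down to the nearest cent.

COGS = $22,059.85

After Oct 2: 113 on hand, pool $2,214.80 (≈ $19.6000 each)
After Oct 6: 454 on hand, pool $9,631.55 (≈ $21.2149 each)
Oct 8, sell 315: 315/454 × $9,631.55 → $6,682.68
After Oct 10: 409 on hand, pool $8,470.37 (≈ $20.7100 each)
Oct 13, sell 337: 337/409 × $8,470.37 → $6,979.25
After Oct 14: 417 on hand, pool $9,167.37 (≈ $21.9841 each)
Oct 16, sell 324: 324/417 × $9,167.37 → $7,122.84
Oct 17, sell 58: 58/93 × $2,044.53 → $1,275.08
Total COGS = $6,682.68 + $6,979.25 + $7,122.84 + $1,275.08 = $22,059.85
Ending inventory (cost pool remaining) = $769.45
Check: goods available $22,829.30 = COGS $22,059.85 + ending $769.45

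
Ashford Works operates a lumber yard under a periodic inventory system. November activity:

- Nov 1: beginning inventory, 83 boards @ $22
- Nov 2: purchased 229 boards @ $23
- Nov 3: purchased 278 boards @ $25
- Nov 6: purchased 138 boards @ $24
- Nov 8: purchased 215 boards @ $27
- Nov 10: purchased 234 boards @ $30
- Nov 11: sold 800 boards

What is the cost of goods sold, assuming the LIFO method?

Nov 11, 800 sold [LIFO — newest first]: 234 @ $30 + 215 @ $27 + 138 @ $24 + 213 @ $25 = $21,462
Ending inventory: 83 @ $22 + 229 @ $23 + 65 @ $25 = $8,718
Check: goods available $30,180 = COGS $21,462 + ending $8,718

COGS = $21,462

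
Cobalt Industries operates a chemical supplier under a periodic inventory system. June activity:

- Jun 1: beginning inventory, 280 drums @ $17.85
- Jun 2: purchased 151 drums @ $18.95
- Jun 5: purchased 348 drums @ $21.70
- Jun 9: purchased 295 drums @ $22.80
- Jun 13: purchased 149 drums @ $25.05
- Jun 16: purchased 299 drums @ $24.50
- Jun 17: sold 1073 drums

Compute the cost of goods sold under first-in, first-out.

Jun 17, 1073 sold [FIFO — oldest first]: 280 @ $17.85 + 151 @ $18.95 + 348 @ $21.70 + 294 @ $22.80 = $22,114.25
Ending inventory: 1 @ $22.80 + 149 @ $25.05 + 299 @ $24.50 = $11,080.75

COGS = $22,114.25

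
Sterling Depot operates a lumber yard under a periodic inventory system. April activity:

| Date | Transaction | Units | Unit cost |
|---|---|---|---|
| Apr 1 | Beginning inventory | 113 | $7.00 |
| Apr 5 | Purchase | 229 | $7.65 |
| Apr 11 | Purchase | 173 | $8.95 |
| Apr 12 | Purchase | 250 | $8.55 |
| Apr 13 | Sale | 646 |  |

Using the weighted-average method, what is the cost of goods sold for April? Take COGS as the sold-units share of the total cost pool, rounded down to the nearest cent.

COGS = $5,259.79

Apr 13, sell 646: 646/765 × $6,228.70 → $5,259.79
Ending inventory (cost pool remaining) = $968.91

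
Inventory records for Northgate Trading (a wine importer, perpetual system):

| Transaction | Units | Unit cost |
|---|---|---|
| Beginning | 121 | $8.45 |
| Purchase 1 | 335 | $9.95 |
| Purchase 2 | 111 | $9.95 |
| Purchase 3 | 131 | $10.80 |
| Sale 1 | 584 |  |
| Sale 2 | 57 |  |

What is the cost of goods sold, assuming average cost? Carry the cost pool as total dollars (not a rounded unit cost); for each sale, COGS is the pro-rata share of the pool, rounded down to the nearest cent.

After Beginning: 121 on hand, pool $1,022.45 (≈ $8.4500 each)
After Purchase 1: 456 on hand, pool $4,355.70 (≈ $9.5520 each)
After Purchase 2: 567 on hand, pool $5,460.15 (≈ $9.6299 each)
After Purchase 3: 698 on hand, pool $6,874.95 (≈ $9.8495 each)
Sale 1, sell 584: 584/698 × $6,874.95 → $5,752.10
Sale 2, sell 57: 57/114 × $1,122.85 → $561.42
Total COGS = $5,752.10 + $561.42 = $6,313.52
Ending inventory (cost pool remaining) = $561.43

COGS = $6,313.52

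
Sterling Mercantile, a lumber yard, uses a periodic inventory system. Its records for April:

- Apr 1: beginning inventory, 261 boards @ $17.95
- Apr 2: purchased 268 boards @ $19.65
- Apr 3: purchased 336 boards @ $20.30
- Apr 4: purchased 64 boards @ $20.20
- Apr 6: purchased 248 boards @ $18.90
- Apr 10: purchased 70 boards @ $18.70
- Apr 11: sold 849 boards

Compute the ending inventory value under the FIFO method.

Ending inventory = $7,613.80

Apr 11, 849 sold [FIFO — oldest first]: 261 @ $17.95 + 268 @ $19.65 + 320 @ $20.30 = $16,447.15
Ending inventory: 16 @ $20.30 + 64 @ $20.20 + 248 @ $18.90 + 70 @ $18.70 = $7,613.80
Check: goods available $24,060.95 = COGS $16,447.15 + ending $7,613.80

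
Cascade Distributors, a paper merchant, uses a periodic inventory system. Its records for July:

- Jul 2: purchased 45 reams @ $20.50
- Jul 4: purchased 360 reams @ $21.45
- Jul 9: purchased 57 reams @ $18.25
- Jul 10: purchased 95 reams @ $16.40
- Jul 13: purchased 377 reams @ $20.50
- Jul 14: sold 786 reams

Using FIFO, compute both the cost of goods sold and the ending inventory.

COGS = $15,937.25; ending inventory = $3,034.00

Jul 14, 786 sold [FIFO — oldest first]: 45 @ $20.50 + 360 @ $21.45 + 57 @ $18.25 + 95 @ $16.40 + 229 @ $20.50 = $15,937.25
Ending inventory: 148 @ $20.50 = $3,034.00
Check: goods available $18,971.25 = COGS $15,937.25 + ending $3,034.00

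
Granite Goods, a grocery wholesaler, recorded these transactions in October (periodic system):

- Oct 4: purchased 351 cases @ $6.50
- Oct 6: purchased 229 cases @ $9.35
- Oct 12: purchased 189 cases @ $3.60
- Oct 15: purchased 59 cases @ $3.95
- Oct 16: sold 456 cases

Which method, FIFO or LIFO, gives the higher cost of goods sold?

FIFO

FIFO COGS: 351 @ $6.50 + 105 @ $9.35 = $3,263.25
LIFO COGS: 59 @ $3.95 + 189 @ $3.60 + 208 @ $9.35 = $2,858.25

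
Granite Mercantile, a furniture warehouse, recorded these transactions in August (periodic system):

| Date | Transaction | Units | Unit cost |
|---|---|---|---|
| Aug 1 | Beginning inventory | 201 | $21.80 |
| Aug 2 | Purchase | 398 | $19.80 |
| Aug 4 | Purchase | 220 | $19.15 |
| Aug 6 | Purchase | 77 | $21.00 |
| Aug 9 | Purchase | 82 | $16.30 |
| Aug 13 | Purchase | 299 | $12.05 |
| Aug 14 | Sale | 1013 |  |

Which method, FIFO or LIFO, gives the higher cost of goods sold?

FIFO

FIFO COGS: 201 @ $21.80 + 398 @ $19.80 + 220 @ $19.15 + 77 @ $21.00 + 82 @ $16.30 + 35 @ $12.05 = $19,850.55
LIFO COGS: 299 @ $12.05 + 82 @ $16.30 + 77 @ $21.00 + 220 @ $19.15 + 335 @ $19.80 = $17,402.55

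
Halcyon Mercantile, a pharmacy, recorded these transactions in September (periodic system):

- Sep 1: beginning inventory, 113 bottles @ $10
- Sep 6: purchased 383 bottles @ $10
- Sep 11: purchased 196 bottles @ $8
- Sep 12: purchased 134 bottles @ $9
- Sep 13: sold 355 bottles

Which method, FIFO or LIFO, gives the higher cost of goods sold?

FIFO COGS: 113 @ $10 + 242 @ $10 = $3,550
LIFO COGS: 134 @ $9 + 196 @ $8 + 25 @ $10 = $3,024

FIFO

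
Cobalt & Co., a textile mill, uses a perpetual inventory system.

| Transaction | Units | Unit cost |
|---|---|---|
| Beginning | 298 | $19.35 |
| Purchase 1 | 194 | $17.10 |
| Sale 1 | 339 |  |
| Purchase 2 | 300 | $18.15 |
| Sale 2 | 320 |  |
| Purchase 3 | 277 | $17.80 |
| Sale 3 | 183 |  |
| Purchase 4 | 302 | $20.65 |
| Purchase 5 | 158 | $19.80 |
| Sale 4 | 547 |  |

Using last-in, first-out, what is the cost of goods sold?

Sale 1 (339) [LIFO — newest first]: 194 @ $17.10 + 145 @ $19.35 = $6,123.15
Sale 2 (320) [LIFO — newest first]: 300 @ $18.15 + 20 @ $19.35 = $5,832.00
Sale 3 (183) [LIFO — newest first]: 183 @ $17.80 = $3,257.40
Sale 4 (547) [LIFO — newest first]: 158 @ $19.80 + 302 @ $20.65 + 87 @ $17.80 = $10,913.30
Total COGS = $6,123.15 + $5,832.00 + $3,257.40 + $10,913.30 = $26,125.85
Ending inventory: 133 @ $19.35 + 7 @ $17.80 = $2,698.15

COGS = $26,125.85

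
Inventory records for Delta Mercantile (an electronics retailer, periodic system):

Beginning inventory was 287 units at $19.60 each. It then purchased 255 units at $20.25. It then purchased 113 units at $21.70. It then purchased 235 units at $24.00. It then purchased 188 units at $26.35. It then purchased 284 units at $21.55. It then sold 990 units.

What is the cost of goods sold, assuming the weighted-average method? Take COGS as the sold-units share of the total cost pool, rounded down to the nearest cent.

COGS = $21,773.49

Sale 1, sell 990: 990/1362 × $29,955.05 → $21,773.49
Ending inventory (cost pool remaining) = $8,181.56
Check: goods available $29,955.05 = COGS $21,773.49 + ending $8,181.56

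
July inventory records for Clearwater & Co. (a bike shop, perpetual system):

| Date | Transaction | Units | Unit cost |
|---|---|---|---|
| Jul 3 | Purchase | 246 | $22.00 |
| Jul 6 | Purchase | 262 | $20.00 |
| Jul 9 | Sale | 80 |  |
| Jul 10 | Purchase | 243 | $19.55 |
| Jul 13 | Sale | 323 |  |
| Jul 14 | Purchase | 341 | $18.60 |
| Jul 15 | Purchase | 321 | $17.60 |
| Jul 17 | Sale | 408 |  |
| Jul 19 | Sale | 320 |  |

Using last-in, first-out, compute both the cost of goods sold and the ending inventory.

Jul 9, 80 sold [LIFO — newest first]: 80 @ $20.00 = $1,600.00
Jul 13, 323 sold [LIFO — newest first]: 243 @ $19.55 + 80 @ $20.00 = $6,350.65
Jul 17, 408 sold [LIFO — newest first]: 321 @ $17.60 + 87 @ $18.60 = $7,267.80
Jul 19, 320 sold [LIFO — newest first]: 254 @ $18.60 + 66 @ $20.00 = $6,044.40
Total COGS = $1,600.00 + $6,350.65 + $7,267.80 + $6,044.40 = $21,262.85
Ending inventory: 246 @ $22.00 + 36 @ $20.00 = $6,132.00
Check: goods available $27,394.85 = COGS $21,262.85 + ending $6,132.00

COGS = $21,262.85; ending inventory = $6,132.00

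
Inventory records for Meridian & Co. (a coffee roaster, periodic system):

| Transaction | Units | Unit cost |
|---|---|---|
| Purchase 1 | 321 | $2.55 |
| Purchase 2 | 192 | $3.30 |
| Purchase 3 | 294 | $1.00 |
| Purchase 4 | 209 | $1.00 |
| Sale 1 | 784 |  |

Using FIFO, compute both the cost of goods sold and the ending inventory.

Sale 1 (784) [FIFO — oldest first]: 321 @ $2.55 + 192 @ $3.30 + 271 @ $1.00 = $1,723.15
Ending inventory: 23 @ $1.00 + 209 @ $1.00 = $232.00

COGS = $1,723.15; ending inventory = $232.00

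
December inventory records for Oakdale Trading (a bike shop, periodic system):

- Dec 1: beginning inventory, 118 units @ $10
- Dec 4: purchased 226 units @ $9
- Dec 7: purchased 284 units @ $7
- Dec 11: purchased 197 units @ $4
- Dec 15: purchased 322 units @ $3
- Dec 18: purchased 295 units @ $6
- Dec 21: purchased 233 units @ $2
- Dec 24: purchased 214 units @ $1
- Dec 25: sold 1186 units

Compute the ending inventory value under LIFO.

Dec 25, 1186 sold [LIFO — newest first]: 214 @ $1 + 233 @ $2 + 295 @ $6 + 322 @ $3 + 122 @ $4 = $3,904
Ending inventory: 118 @ $10 + 226 @ $9 + 284 @ $7 + 75 @ $4 = $5,502

Ending inventory = $5,502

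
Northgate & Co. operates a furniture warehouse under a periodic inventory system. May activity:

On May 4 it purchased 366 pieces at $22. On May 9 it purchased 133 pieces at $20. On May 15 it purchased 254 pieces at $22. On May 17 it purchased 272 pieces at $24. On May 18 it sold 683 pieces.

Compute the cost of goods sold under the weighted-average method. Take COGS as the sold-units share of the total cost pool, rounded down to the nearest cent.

May 18, sell 683: 683/1025 × $22,828.00 → $15,211.24
Ending inventory (cost pool remaining) = $7,616.76

COGS = $15,211.24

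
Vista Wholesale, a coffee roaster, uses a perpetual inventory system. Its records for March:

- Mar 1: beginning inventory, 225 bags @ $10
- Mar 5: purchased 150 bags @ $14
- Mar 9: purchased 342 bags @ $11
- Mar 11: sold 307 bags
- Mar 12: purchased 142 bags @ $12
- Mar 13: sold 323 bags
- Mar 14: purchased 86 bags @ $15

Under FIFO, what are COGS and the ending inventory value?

COGS = $7,155; ending inventory = $3,951

Mar 11, 307 sold [FIFO — oldest first]: 225 @ $10 + 82 @ $14 = $3,398
Mar 13, 323 sold [FIFO — oldest first]: 68 @ $14 + 255 @ $11 = $3,757
Total COGS = $3,398 + $3,757 = $7,155
Ending inventory: 87 @ $11 + 142 @ $12 + 86 @ $15 = $3,951
Check: goods available $11,106 = COGS $7,155 + ending $3,951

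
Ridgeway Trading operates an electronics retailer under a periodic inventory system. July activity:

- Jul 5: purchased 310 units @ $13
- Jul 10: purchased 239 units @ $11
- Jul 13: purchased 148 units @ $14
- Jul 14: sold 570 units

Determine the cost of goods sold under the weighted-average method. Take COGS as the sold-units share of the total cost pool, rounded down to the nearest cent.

COGS = $7,140.12

Jul 14, sell 570: 570/697 × $8,731.00 → $7,140.12
Ending inventory (cost pool remaining) = $1,590.88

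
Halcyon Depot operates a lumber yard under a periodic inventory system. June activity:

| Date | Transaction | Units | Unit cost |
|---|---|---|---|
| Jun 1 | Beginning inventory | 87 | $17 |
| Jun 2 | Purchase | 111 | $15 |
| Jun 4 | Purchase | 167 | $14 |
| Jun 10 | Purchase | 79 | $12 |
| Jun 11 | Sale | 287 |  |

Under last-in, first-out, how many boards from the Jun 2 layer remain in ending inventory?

70

Jun 11, 287 sold [LIFO — newest first]: 79 @ $12 + 167 @ $14 + 41 @ $15 = $3,901
Ending inventory: 87 @ $17 + 70 @ $15 = $2,529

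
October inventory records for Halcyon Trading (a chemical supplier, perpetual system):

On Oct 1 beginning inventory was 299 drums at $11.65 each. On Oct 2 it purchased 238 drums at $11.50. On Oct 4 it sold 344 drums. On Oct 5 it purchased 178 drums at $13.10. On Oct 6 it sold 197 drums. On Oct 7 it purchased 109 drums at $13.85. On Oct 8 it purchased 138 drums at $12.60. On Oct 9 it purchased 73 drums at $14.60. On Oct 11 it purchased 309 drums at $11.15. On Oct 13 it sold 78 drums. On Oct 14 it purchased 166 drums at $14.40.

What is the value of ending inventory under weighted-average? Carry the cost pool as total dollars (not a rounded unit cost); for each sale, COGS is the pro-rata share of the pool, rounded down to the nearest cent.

After Oct 1: 299 on hand, pool $3,483.35 (≈ $11.6500 each)
After Oct 2: 537 on hand, pool $6,220.35 (≈ $11.5835 each)
Oct 4, sell 344: 344/537 × $6,220.35 → $3,984.73
After Oct 5: 371 on hand, pool $4,567.42 (≈ $12.3111 each)
Oct 6, sell 197: 197/371 × $4,567.42 → $2,425.28
After Oct 7: 283 on hand, pool $3,651.79 (≈ $12.9039 each)
After Oct 8: 421 on hand, pool $5,390.59 (≈ $12.8043 each)
After Oct 9: 494 on hand, pool $6,456.39 (≈ $13.0696 each)
After Oct 11: 803 on hand, pool $9,901.74 (≈ $12.3309 each)
Oct 13, sell 78: 78/803 × $9,901.74 → $961.81
After Oct 14: 891 on hand, pool $11,330.33 (≈ $12.7164 each)
Total COGS = $3,984.73 + $2,425.28 + $961.81 = $7,371.82
Ending inventory (cost pool remaining) = $11,330.33
Check: goods available $18,702.15 = COGS $7,371.82 + ending $11,330.33

Ending inventory = $11,330.33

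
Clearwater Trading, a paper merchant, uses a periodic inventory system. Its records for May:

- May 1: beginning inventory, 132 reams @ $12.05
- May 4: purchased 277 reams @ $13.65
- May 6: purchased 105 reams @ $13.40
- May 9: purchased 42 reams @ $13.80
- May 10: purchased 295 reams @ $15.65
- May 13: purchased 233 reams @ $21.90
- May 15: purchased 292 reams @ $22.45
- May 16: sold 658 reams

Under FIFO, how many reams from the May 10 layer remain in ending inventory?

193

May 16, 658 sold [FIFO — oldest first]: 132 @ $12.05 + 277 @ $13.65 + 105 @ $13.40 + 42 @ $13.80 + 102 @ $15.65 = $8,954.55
Ending inventory: 193 @ $15.65 + 233 @ $21.90 + 292 @ $22.45 = $14,678.55
Check: goods available $23,633.10 = COGS $8,954.55 + ending $14,678.55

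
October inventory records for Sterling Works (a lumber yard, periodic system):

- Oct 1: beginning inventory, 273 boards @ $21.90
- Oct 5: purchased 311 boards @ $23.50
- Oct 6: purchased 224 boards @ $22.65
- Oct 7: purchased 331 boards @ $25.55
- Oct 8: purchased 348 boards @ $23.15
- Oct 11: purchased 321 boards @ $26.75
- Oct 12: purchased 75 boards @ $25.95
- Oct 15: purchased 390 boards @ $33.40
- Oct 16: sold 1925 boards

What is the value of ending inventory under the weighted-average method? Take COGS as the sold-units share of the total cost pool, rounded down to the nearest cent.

Ending inventory = $8,946.20

Oct 16, sell 1925: 1925/2273 × $58,433.05 → $49,486.85
Ending inventory (cost pool remaining) = $8,946.20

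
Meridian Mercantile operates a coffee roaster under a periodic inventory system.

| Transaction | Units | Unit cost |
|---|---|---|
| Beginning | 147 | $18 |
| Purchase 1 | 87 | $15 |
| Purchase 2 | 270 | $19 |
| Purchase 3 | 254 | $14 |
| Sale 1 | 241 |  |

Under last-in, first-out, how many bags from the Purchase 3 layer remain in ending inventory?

Sale 1 (241) [LIFO — newest first]: 241 @ $14 = $3,374
Ending inventory: 147 @ $18 + 87 @ $15 + 270 @ $19 + 13 @ $14 = $9,263

13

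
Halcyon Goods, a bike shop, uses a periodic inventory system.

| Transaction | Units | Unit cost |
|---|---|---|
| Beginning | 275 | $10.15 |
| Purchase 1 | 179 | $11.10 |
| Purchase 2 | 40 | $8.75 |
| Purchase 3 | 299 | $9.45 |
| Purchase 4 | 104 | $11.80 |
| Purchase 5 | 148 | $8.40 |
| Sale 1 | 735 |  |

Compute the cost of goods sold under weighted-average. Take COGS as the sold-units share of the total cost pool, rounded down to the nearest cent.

COGS = $7,331.78

Sale 1, sell 735: 735/1045 × $10,424.10 → $7,331.78
Ending inventory (cost pool remaining) = $3,092.32
Check: goods available $10,424.10 = COGS $7,331.78 + ending $3,092.32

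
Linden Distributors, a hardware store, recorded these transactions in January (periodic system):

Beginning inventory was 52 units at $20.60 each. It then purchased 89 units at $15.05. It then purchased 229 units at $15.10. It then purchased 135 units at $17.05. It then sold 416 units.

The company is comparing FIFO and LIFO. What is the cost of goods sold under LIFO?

FIFO COGS: 52 @ $20.60 + 89 @ $15.05 + 229 @ $15.10 + 46 @ $17.05 = $6,652.85
LIFO COGS: 135 @ $17.05 + 229 @ $15.10 + 52 @ $15.05 = $6,542.25

COGS = $6,542.25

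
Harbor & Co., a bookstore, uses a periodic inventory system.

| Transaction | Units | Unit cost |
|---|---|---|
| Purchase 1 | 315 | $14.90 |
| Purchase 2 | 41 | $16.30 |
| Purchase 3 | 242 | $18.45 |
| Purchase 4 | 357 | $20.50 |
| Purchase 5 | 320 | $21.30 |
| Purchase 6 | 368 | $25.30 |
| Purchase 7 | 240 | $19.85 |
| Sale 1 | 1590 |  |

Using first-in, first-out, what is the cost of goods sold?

Sale 1 (1590) [FIFO — oldest first]: 315 @ $14.90 + 41 @ $16.30 + 242 @ $18.45 + 357 @ $20.50 + 320 @ $21.30 + 315 @ $25.30 = $31,930.70
Ending inventory: 53 @ $25.30 + 240 @ $19.85 = $6,104.90
Check: goods available $38,035.60 = COGS $31,930.70 + ending $6,104.90

COGS = $31,930.70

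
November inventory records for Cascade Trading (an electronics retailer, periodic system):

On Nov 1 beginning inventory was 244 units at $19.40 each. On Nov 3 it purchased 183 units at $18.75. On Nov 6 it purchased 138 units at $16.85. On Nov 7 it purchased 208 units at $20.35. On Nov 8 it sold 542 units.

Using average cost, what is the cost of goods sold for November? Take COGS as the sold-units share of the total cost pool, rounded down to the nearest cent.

Nov 8, sell 542: 542/773 × $14,722.95 → $10,323.20
Ending inventory (cost pool remaining) = $4,399.75
Check: goods available $14,722.95 = COGS $10,323.20 + ending $4,399.75

COGS = $10,323.20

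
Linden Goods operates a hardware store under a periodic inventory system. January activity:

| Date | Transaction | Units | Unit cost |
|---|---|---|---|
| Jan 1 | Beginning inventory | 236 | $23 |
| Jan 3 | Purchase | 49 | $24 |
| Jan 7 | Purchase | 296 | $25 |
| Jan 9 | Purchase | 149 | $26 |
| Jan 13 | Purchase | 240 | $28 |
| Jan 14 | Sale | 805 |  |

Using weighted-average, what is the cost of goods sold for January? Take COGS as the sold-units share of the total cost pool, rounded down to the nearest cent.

Jan 14, sell 805: 805/970 × $24,598.00 → $20,413.80
Ending inventory (cost pool remaining) = $4,184.20
Check: goods available $24,598.00 = COGS $20,413.80 + ending $4,184.20

COGS = $20,413.80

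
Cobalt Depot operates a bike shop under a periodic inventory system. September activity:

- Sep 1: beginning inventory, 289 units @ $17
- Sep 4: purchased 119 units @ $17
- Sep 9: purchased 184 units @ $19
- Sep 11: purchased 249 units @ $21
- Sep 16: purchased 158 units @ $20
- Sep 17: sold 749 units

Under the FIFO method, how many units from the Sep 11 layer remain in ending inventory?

Sep 17, 749 sold [FIFO — oldest first]: 289 @ $17 + 119 @ $17 + 184 @ $19 + 157 @ $21 = $13,729
Ending inventory: 92 @ $21 + 158 @ $20 = $5,092

92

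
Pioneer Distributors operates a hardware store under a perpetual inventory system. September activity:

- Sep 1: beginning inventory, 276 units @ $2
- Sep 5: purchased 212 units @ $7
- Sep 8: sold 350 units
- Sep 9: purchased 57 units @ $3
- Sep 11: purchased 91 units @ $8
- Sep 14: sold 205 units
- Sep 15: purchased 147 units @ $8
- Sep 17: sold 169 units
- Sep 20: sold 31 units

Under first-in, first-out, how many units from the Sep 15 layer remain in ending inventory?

28

Sep 8, 350 sold [FIFO — oldest first]: 276 @ $2 + 74 @ $7 = $1,070
Sep 14, 205 sold [FIFO — oldest first]: 138 @ $7 + 57 @ $3 + 10 @ $8 = $1,217
Sep 17, 169 sold [FIFO — oldest first]: 81 @ $8 + 88 @ $8 = $1,352
Sep 20, 31 sold [FIFO — oldest first]: 31 @ $8 = $248
Total COGS = $1,070 + $1,217 + $1,352 + $248 = $3,887
Ending inventory: 28 @ $8 = $224
Check: goods available $4,111 = COGS $3,887 + ending $224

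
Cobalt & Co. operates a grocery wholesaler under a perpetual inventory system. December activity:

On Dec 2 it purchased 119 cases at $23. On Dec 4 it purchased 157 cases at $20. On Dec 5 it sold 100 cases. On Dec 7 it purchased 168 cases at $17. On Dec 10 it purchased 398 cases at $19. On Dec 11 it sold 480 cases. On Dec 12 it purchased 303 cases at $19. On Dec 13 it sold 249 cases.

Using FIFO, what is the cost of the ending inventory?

Dec 5, 100 sold [FIFO — oldest first]: 100 @ $23 = $2,300
Dec 11, 480 sold [FIFO — oldest first]: 19 @ $23 + 157 @ $20 + 168 @ $17 + 136 @ $19 = $9,017
Dec 13, 249 sold [FIFO — oldest first]: 249 @ $19 = $4,731
Total COGS = $2,300 + $9,017 + $4,731 = $16,048
Ending inventory: 13 @ $19 + 303 @ $19 = $6,004
Check: goods available $22,052 = COGS $16,048 + ending $6,004

Ending inventory = $6,004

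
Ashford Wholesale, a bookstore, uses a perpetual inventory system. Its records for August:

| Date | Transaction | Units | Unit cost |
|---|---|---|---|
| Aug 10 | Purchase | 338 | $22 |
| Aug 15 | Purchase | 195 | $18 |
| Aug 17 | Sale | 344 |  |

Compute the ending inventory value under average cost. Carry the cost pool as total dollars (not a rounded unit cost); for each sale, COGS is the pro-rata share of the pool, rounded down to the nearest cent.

After Aug 10: 338 on hand, pool $7,436.00 (≈ $22.0000 each)
After Aug 15: 533 on hand, pool $10,946.00 (≈ $20.5366 each)
Aug 17, sell 344: 344/533 × $10,946.00 → $7,064.58
Ending inventory (cost pool remaining) = $3,881.42

Ending inventory = $3,881.42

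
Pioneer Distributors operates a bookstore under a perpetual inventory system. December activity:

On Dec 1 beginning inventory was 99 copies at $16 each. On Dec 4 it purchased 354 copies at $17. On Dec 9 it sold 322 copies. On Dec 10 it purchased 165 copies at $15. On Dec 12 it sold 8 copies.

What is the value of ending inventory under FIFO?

Ending inventory = $4,566

Dec 9, 322 sold [FIFO — oldest first]: 99 @ $16 + 223 @ $17 = $5,375
Dec 12, 8 sold [FIFO — oldest first]: 8 @ $17 = $136
Total COGS = $5,375 + $136 = $5,511
Ending inventory: 123 @ $17 + 165 @ $15 = $4,566
Check: goods available $10,077 = COGS $5,511 + ending $4,566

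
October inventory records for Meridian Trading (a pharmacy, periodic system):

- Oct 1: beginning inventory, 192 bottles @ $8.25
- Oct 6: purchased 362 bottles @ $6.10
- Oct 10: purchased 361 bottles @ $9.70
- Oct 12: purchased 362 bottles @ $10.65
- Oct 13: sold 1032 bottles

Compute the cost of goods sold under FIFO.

COGS = $8,539.95

Oct 13, 1032 sold [FIFO — oldest first]: 192 @ $8.25 + 362 @ $6.10 + 361 @ $9.70 + 117 @ $10.65 = $8,539.95
Ending inventory: 245 @ $10.65 = $2,609.25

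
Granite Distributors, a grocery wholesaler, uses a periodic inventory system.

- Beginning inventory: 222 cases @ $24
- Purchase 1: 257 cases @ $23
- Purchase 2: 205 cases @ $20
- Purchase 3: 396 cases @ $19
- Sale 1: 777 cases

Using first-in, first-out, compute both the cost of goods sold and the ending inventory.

COGS = $17,106; ending inventory = $5,757

Sale 1 (777) [FIFO — oldest first]: 222 @ $24 + 257 @ $23 + 205 @ $20 + 93 @ $19 = $17,106
Ending inventory: 303 @ $19 = $5,757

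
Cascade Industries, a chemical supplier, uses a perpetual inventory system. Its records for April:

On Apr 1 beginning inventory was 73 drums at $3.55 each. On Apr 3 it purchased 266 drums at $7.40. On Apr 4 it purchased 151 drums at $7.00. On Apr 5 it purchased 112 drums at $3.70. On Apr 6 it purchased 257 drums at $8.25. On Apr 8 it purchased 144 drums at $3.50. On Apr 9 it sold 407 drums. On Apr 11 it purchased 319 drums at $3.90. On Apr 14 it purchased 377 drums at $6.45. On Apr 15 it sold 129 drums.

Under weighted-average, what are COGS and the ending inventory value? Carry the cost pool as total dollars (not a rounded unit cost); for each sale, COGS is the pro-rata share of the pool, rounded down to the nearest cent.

After Apr 1: 73 on hand, pool $259.15 (≈ $3.5500 each)
After Apr 3: 339 on hand, pool $2,227.55 (≈ $6.5709 each)
After Apr 4: 490 on hand, pool $3,284.55 (≈ $6.7032 each)
After Apr 5: 602 on hand, pool $3,698.95 (≈ $6.1444 each)
After Apr 6: 859 on hand, pool $5,819.20 (≈ $6.7744 each)
After Apr 8: 1003 on hand, pool $6,323.20 (≈ $6.3043 each)
Apr 9, sell 407: 407/1003 × $6,323.20 → $2,565.84
After Apr 11: 915 on hand, pool $5,001.46 (≈ $5.4661 each)
After Apr 14: 1292 on hand, pool $7,433.11 (≈ $5.7532 each)
Apr 15, sell 129: 129/1292 × $7,433.11 → $742.16
Total COGS = $2,565.84 + $742.16 = $3,308.00
Ending inventory (cost pool remaining) = $6,690.95
Check: goods available $9,998.95 = COGS $3,308.00 + ending $6,690.95

COGS = $3,308.00; ending inventory = $6,690.95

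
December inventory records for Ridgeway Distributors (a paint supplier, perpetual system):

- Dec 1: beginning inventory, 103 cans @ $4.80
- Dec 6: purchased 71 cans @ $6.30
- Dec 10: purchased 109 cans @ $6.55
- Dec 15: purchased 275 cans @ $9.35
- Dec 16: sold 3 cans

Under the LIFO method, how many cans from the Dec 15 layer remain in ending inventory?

Dec 16, 3 sold [LIFO — newest first]: 3 @ $9.35 = $28.05
Ending inventory: 103 @ $4.80 + 71 @ $6.30 + 109 @ $6.55 + 272 @ $9.35 = $4,198.85

272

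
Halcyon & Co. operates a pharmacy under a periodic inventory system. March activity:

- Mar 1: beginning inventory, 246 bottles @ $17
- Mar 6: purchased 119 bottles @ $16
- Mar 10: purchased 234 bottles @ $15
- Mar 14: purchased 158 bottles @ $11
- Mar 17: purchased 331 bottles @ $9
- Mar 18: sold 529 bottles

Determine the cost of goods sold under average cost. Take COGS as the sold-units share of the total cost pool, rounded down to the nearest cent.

COGS = $6,959.17

Mar 18, sell 529: 529/1088 × $14,313.00 → $6,959.17
Ending inventory (cost pool remaining) = $7,353.83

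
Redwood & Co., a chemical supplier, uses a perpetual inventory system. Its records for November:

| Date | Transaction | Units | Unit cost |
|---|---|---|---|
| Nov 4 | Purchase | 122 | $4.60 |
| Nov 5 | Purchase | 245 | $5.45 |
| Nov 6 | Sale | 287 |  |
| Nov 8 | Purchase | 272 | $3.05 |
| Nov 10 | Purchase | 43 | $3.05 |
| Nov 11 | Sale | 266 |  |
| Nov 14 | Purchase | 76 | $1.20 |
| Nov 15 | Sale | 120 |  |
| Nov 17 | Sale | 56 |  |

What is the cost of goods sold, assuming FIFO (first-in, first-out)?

Nov 6, 287 sold [FIFO — oldest first]: 122 @ $4.60 + 165 @ $5.45 = $1,460.45
Nov 11, 266 sold [FIFO — oldest first]: 80 @ $5.45 + 186 @ $3.05 = $1,003.30
Nov 15, 120 sold [FIFO — oldest first]: 86 @ $3.05 + 34 @ $3.05 = $366.00
Nov 17, 56 sold [FIFO — oldest first]: 9 @ $3.05 + 47 @ $1.20 = $83.85
Total COGS = $1,460.45 + $1,003.30 + $366.00 + $83.85 = $2,913.60
Ending inventory: 29 @ $1.20 = $34.80
Check: goods available $2,948.40 = COGS $2,913.60 + ending $34.80

COGS = $2,913.60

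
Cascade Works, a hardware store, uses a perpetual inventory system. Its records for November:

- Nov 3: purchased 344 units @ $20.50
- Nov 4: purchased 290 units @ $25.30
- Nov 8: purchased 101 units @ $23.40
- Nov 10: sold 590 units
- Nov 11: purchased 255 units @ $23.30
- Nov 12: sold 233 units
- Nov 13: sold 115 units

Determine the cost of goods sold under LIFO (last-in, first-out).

Nov 10, 590 sold [LIFO — newest first]: 101 @ $23.40 + 290 @ $25.30 + 199 @ $20.50 = $13,779.90
Nov 12, 233 sold [LIFO — newest first]: 233 @ $23.30 = $5,428.90
Nov 13, 115 sold [LIFO — newest first]: 22 @ $23.30 + 93 @ $20.50 = $2,419.10
Total COGS = $13,779.90 + $5,428.90 + $2,419.10 = $21,627.90
Ending inventory: 52 @ $20.50 = $1,066.00

COGS = $21,627.90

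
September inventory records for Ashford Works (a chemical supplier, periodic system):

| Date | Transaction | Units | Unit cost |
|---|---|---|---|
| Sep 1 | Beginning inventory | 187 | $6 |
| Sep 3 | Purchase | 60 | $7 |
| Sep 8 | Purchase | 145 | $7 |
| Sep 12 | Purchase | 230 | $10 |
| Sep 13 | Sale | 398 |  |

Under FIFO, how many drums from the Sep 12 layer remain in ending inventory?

Sep 13, 398 sold [FIFO — oldest first]: 187 @ $6 + 60 @ $7 + 145 @ $7 + 6 @ $10 = $2,617
Ending inventory: 224 @ $10 = $2,240

224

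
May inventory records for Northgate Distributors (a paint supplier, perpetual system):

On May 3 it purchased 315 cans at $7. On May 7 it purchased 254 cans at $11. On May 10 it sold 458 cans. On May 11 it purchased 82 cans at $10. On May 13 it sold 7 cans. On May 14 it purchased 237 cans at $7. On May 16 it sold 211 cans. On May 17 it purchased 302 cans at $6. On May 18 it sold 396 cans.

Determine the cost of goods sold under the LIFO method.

May 10, 458 sold [LIFO — newest first]: 254 @ $11 + 204 @ $7 = $4,222
May 13, 7 sold [LIFO — newest first]: 7 @ $10 = $70
May 16, 211 sold [LIFO — newest first]: 211 @ $7 = $1,477
May 18, 396 sold [LIFO — newest first]: 302 @ $6 + 26 @ $7 + 68 @ $10 = $2,674
Total COGS = $4,222 + $70 + $1,477 + $2,674 = $8,443
Ending inventory: 111 @ $7 + 7 @ $10 = $847
Check: goods available $9,290 = COGS $8,443 + ending $847

COGS = $8,443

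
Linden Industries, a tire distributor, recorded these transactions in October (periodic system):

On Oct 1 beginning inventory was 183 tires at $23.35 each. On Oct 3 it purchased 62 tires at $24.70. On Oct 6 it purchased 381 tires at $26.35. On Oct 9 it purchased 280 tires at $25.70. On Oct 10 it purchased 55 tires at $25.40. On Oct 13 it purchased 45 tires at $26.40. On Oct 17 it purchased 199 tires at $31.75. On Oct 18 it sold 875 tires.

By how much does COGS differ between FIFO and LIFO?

$1,655.75

FIFO COGS: 183 @ $23.35 + 62 @ $24.70 + 381 @ $26.35 + 249 @ $25.70 = $22,243.10
LIFO COGS: 199 @ $31.75 + 45 @ $26.40 + 55 @ $25.40 + 280 @ $25.70 + 296 @ $26.35 = $23,898.85
Difference = |$22,243.10 − $23,898.85| = $1,655.75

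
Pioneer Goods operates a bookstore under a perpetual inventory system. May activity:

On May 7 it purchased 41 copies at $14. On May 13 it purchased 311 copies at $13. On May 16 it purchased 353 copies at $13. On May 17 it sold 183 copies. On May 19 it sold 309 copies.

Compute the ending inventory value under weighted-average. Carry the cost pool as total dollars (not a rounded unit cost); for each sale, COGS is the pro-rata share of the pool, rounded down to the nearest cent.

Ending inventory = $2,781.39

After May 7: 41 on hand, pool $574.00 (≈ $14.0000 each)
After May 13: 352 on hand, pool $4,617.00 (≈ $13.1165 each)
After May 16: 705 on hand, pool $9,206.00 (≈ $13.0582 each)
May 17, sell 183: 183/705 × $9,206.00 → $2,389.64
May 19, sell 309: 309/522 × $6,816.36 → $4,034.97
Total COGS = $2,389.64 + $4,034.97 = $6,424.61
Ending inventory (cost pool remaining) = $2,781.39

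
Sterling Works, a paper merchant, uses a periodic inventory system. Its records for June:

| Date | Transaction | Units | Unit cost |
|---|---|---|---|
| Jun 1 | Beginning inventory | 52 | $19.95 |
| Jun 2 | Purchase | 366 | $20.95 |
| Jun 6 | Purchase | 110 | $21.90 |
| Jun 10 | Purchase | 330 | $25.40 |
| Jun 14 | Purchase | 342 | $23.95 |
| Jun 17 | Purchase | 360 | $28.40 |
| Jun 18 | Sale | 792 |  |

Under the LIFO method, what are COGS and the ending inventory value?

Jun 18, 792 sold [LIFO — newest first]: 360 @ $28.40 + 342 @ $23.95 + 90 @ $25.40 = $20,700.90
Ending inventory: 52 @ $19.95 + 366 @ $20.95 + 110 @ $21.90 + 240 @ $25.40 = $17,210.10

COGS = $20,700.90; ending inventory = $17,210.10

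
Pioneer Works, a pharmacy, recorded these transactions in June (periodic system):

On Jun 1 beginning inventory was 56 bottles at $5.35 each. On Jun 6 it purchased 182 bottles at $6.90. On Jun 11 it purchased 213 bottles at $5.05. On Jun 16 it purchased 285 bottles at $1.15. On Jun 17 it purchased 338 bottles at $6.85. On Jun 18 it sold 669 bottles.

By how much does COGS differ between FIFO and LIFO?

FIFO COGS: 56 @ $5.35 + 182 @ $6.90 + 213 @ $5.05 + 218 @ $1.15 = $2,881.75
LIFO COGS: 338 @ $6.85 + 285 @ $1.15 + 46 @ $5.05 = $2,875.35
Difference = |$2,881.75 − $2,875.35| = $6.40

$6.40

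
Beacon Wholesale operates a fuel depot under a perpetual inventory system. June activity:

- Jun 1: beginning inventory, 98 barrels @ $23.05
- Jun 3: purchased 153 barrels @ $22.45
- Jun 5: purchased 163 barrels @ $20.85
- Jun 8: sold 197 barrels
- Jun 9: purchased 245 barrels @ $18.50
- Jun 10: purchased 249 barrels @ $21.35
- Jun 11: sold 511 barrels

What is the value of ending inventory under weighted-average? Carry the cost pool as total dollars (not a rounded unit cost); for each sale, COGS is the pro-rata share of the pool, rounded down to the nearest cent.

After Jun 1: 98 on hand, pool $2,258.90 (≈ $23.0500 each)
After Jun 3: 251 on hand, pool $5,693.75 (≈ $22.6843 each)
After Jun 5: 414 on hand, pool $9,092.30 (≈ $21.9621 each)
Jun 8, sell 197: 197/414 × $9,092.30 → $4,326.52
After Jun 9: 462 on hand, pool $9,298.28 (≈ $20.1261 each)
After Jun 10: 711 on hand, pool $14,614.43 (≈ $20.5548 each)
Jun 11, sell 511: 511/711 × $14,614.43 → $10,503.47
Total COGS = $4,326.52 + $10,503.47 = $14,829.99
Ending inventory (cost pool remaining) = $4,110.96

Ending inventory = $4,110.96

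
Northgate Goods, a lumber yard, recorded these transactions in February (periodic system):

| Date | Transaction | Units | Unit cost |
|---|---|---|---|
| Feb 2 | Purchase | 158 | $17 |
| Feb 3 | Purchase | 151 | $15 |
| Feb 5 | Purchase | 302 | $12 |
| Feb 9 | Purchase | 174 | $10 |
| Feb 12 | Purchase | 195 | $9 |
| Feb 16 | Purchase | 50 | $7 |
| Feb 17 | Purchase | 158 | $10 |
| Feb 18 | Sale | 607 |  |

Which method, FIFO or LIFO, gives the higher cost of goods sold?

FIFO

FIFO COGS: 158 @ $17 + 151 @ $15 + 298 @ $12 = $8,527
LIFO COGS: 158 @ $10 + 50 @ $7 + 195 @ $9 + 174 @ $10 + 30 @ $12 = $5,785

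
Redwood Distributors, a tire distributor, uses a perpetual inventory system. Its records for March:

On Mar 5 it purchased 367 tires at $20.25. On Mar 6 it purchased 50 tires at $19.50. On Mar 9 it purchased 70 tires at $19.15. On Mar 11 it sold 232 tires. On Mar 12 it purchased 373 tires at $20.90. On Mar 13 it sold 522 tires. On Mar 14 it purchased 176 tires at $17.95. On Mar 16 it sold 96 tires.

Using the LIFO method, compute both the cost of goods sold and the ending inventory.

COGS = $17,119.65; ending inventory = $3,582.50

Mar 11, 232 sold [LIFO — newest first]: 70 @ $19.15 + 50 @ $19.50 + 112 @ $20.25 = $4,583.50
Mar 13, 522 sold [LIFO — newest first]: 373 @ $20.90 + 149 @ $20.25 = $10,812.95
Mar 16, 96 sold [LIFO — newest first]: 96 @ $17.95 = $1,723.20
Total COGS = $4,583.50 + $10,812.95 + $1,723.20 = $17,119.65
Ending inventory: 106 @ $20.25 + 80 @ $17.95 = $3,582.50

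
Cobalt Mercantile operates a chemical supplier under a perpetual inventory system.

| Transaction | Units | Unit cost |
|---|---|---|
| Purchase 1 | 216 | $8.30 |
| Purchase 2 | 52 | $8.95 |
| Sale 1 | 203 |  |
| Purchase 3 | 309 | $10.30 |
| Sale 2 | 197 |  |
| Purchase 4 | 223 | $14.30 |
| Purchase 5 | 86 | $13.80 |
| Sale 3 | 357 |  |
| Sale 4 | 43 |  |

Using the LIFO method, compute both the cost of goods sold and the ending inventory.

COGS = $9,060.80; ending inventory = $755.80

Sale 1 (203) [LIFO — newest first]: 52 @ $8.95 + 151 @ $8.30 = $1,718.70
Sale 2 (197) [LIFO — newest first]: 197 @ $10.30 = $2,029.10
Sale 3 (357) [LIFO — newest first]: 86 @ $13.80 + 223 @ $14.30 + 48 @ $10.30 = $4,870.10
Sale 4 (43) [LIFO — newest first]: 43 @ $10.30 = $442.90
Total COGS = $1,718.70 + $2,029.10 + $4,870.10 + $442.90 = $9,060.80
Ending inventory: 65 @ $8.30 + 21 @ $10.30 = $755.80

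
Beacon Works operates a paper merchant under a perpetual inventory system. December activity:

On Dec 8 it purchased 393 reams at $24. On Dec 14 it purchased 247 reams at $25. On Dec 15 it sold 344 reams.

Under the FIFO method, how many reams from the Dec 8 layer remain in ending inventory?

Dec 15, 344 sold [FIFO — oldest first]: 344 @ $24 = $8,256
Ending inventory: 49 @ $24 + 247 @ $25 = $7,351

49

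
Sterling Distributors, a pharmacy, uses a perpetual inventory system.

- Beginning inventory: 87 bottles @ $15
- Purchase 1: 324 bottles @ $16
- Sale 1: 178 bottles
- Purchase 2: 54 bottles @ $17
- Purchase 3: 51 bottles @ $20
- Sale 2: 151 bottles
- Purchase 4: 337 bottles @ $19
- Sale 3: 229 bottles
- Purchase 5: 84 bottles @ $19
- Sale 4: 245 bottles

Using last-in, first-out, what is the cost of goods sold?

COGS = $14,369

Sale 1 (178) [LIFO — newest first]: 178 @ $16 = $2,848
Sale 2 (151) [LIFO — newest first]: 51 @ $20 + 54 @ $17 + 46 @ $16 = $2,674
Sale 3 (229) [LIFO — newest first]: 229 @ $19 = $4,351
Sale 4 (245) [LIFO — newest first]: 84 @ $19 + 108 @ $19 + 53 @ $16 = $4,496
Total COGS = $2,848 + $2,674 + $4,351 + $4,496 = $14,369
Ending inventory: 87 @ $15 + 47 @ $16 = $2,057
Check: goods available $16,426 = COGS $14,369 + ending $2,057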